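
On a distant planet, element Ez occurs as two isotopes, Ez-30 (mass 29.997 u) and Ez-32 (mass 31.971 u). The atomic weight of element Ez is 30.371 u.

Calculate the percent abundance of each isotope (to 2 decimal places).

Ez-30: 81.05%, Ez-32: 18.95%

With x = fraction of Ez-30 (so Ez-32 is 1 − x):
29.997·x + 31.971·(1 − x) = 30.371
(29.997 − 31.971)·x = 30.371 − 31.971
x = -1.600 / -1.974 = 0.81054 → 81.05% Ez-30, 18.95% Ez-32.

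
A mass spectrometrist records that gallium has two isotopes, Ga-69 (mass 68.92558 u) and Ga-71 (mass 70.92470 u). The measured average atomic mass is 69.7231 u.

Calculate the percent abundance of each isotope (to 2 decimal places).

With x = fraction of Ga-69 (so Ga-71 is 1 − x):
68.92558·x + 70.92470·(1 − x) = 69.7231
(68.92558 − 70.92470)·x = 69.7231 − 70.92470
x = -1.20160 / -1.99912 = 0.60106 → 60.11% Ga-69, 39.89% Ga-71.

Ga-69: 60.11%, Ga-71: 39.89%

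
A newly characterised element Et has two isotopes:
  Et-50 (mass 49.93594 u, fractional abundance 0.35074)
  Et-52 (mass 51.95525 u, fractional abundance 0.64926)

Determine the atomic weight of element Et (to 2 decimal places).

Average mass = Σ (abundance × isotope mass) = 0.35074 × 49.93594 + 0.64926 × 51.95525
= 17.514532 + 33.732466 = 51.246998 u

51.25 u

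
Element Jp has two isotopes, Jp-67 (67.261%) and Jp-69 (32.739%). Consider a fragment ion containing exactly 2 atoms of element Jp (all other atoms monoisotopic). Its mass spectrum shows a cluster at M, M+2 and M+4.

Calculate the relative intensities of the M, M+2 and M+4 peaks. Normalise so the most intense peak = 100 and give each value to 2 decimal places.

100.00 : 97.35 : 23.69

Expanding (0.67261 + 0.32739)^2:
P(M) = 0.67261^2 = 0.452404
P(M+2) = 2 × 0.67261^1 × 0.32739^1 = 0.440412
P(M+4) = 0.32739^2 = 0.107184
The M peak is largest (0.452404); scaling to 100 gives 100.00 : 97.35 : 23.69.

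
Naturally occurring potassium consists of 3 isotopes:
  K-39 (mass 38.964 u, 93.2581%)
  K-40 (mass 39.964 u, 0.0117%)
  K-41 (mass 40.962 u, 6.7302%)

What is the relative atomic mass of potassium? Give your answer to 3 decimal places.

The abundance-weighted mean is 0.932581 × 38.964 + 0.000117 × 39.964 + 0.067302 × 40.962
= 36.3371 + 0.0047 + 2.7568 = 39.0986 u

39.099 u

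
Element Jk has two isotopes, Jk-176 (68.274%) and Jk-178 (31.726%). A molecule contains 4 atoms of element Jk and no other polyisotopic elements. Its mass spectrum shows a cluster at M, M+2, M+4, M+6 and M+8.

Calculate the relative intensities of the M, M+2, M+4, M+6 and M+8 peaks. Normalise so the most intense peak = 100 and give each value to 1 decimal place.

Expanding (0.68274 + 0.31726)^4:
P(M) = 0.68274^4 = 0.217281
P(M+2) = 4 × 0.68274^3 × 0.31726^1 = 0.403870
P(M+4) = 6 × 0.68274^2 × 0.31726^2 = 0.281509
P(M+6) = 4 × 0.68274^1 × 0.31726^3 = 0.087209
P(M+8) = 0.31726^4 = 0.010131
The M+2 peak is largest (0.403870); scaling to 100 gives 53.8 : 100.0 : 69.7 : 21.6 : 2.5.

53.8 : 100.0 : 69.7 : 21.6 : 2.5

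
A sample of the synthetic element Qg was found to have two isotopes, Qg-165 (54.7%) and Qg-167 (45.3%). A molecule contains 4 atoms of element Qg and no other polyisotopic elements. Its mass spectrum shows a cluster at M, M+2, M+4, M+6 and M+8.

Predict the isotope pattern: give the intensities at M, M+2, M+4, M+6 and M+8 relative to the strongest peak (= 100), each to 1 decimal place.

The 4 Qg atoms are independent, so intensities follow the terms of (0.547 + 0.453)^4.
P(M) = 0.547^4 = 0.089526
P(M+2) = 4 × 0.547^3 × 0.453^1 = 0.296565
P(M+4) = 6 × 0.547^2 × 0.453^2 = 0.368402
P(M+6) = 4 × 0.547^1 × 0.453^3 = 0.203396
P(M+8) = 0.453^4 = 0.042111
The M+4 peak is largest (0.368402); scaling to 100 gives 24.3 : 80.5 : 100.0 : 55.2 : 11.4.

24.3 : 80.5 : 100.0 : 55.2 : 11.4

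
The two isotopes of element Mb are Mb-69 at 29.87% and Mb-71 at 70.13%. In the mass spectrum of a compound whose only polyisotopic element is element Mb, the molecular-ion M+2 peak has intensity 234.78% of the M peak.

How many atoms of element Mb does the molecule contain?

1

With n Mb atoms, P(M+2)/P(M) = C(n,1)·p^(n−1)q / p^n = n·q/p = n · 0.7013/0.2987.
n = 2.3478 × 0.2987/0.7013 = 1.00 ≈ 1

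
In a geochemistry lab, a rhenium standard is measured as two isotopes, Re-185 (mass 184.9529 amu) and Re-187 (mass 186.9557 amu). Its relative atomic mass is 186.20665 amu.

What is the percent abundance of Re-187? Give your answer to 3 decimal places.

With x = fraction of Re-185 (so Re-187 is 1 − x):
184.9529·x + 186.9557·(1 − x) = 186.20665
(184.9529 − 186.9557)·x = 186.20665 − 186.9557
x = -0.74905 / -2.0028 = 0.37400 → 37.400% Re-185, 62.600% Re-187.

62.600%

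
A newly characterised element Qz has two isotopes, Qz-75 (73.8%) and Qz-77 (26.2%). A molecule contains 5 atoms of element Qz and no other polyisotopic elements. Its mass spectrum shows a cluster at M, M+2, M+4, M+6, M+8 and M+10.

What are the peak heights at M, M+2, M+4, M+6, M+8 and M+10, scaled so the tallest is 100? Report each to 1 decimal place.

56.3 : 100.0 : 71.0 : 25.2 : 4.5 : 0.3

Expanding (0.738 + 0.262)^5:
P(M) = 0.738^5 = 0.218918
P(M+2) = 5 × 0.738^4 × 0.262^1 = 0.388595
P(M+4) = 10 × 0.738^3 × 0.262^2 = 0.275913
P(M+6) = 10 × 0.738^2 × 0.262^3 = 0.097953
P(M+8) = 5 × 0.738^1 × 0.262^4 = 0.017387
P(M+10) = 0.262^5 = 0.001235
The M+2 peak is largest (0.388595); scaling to 100 gives 56.3 : 100.0 : 71.0 : 25.2 : 4.5 : 0.3.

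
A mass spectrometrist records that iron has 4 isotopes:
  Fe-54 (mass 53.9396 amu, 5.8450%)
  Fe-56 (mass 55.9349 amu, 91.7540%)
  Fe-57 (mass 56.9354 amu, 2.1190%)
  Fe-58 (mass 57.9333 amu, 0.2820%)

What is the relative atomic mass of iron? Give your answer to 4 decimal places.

55.8451 amu

Ar = Σ fᵢ·mᵢ = 0.058450 × 53.9396 + 0.917540 × 55.9349 + 0.021190 × 56.9354 + 0.002820 × 57.9333
= 3.15277 + 51.32251 + 1.20646 + 0.16337 = 55.84511 amu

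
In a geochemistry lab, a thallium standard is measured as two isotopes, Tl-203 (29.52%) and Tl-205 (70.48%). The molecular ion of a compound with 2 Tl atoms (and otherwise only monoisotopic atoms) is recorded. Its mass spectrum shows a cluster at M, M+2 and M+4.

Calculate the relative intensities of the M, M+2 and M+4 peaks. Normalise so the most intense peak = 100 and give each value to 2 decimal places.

17.54 : 83.77 : 100.00

The 2 Tl atoms are independent, so intensities follow the terms of (0.2952 + 0.7048)^2.
P(M) = 0.2952^2 = 0.087143
P(M+2) = 2 × 0.2952^1 × 0.7048^1 = 0.416114
P(M+4) = 0.7048^2 = 0.496743
The M+4 peak is largest (0.496743); scaling to 100 gives 17.54 : 83.77 : 100.00.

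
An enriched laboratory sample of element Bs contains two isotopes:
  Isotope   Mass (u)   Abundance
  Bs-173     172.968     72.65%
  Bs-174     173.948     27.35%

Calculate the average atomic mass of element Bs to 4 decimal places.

173.2360 u

The abundance-weighted mean is 0.7265 × 172.968 + 0.2735 × 173.948
= 125.66125 + 47.57478 = 173.23603 u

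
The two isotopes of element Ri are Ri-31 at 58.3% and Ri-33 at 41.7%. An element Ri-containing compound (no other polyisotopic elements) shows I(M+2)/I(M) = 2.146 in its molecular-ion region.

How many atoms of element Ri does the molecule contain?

3

For n independent Ri atoms, I(M+2)/I(M) = n · (abundance Ri-33) / (abundance Ri-31) = n · 0.417/0.583.
n = 2.146 × 0.583/0.417 = 3.00 ≈ 3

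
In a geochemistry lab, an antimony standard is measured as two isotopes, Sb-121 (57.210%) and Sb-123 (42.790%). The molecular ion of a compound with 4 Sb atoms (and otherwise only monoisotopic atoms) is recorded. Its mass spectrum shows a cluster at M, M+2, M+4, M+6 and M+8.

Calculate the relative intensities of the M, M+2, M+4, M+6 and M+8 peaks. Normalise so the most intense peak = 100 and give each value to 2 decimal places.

Expanding (0.57210 + 0.42790)^4:
P(M) = 0.57210^4 = 0.107124
P(M+2) = 4 × 0.57210^3 × 0.42790^1 = 0.320493
P(M+4) = 6 × 0.57210^2 × 0.42790^2 = 0.359567
P(M+6) = 4 × 0.57210^1 × 0.42790^3 = 0.179291
P(M+8) = 0.42790^4 = 0.033525
The M+4 peak is largest (0.359567); scaling to 100 gives 29.79 : 89.13 : 100.00 : 49.86 : 9.32.

29.79 : 89.13 : 100.00 : 49.86 : 9.32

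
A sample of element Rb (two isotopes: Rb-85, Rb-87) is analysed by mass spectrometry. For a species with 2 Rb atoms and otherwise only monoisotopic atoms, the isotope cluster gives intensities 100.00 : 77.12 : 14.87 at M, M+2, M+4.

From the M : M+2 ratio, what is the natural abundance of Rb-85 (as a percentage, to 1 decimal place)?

72.2%

If p is the fraction of Rb that is Rb-85, then I(M+2)/I(M) = [C(2,1)·p^1·(1−p)] / p^2 = 2·(1−p)/p = 77.12/100.00 = 0.7712
(1−p)/p = 0.7712/2 = 0.3856  ⇒  p = 1/(1 + 0.3856) = 0.7217
Rb-85: 72.2%, Rb-87: 27.8%.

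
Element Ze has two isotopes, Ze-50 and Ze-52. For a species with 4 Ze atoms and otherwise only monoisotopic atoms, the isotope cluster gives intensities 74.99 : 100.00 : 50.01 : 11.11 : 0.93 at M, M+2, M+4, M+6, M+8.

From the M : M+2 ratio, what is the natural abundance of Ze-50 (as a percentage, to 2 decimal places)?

Let p = fractional abundance of Ze-50. I(M+2)/I(M) = [C(4,1)·p^3·(1−p)] / p^4 = 4·(1−p)/p = 100.00/74.99 = 1.3335
(1−p)/p = 1.3335/4 = 0.3334  ⇒  p = 1/(1 + 0.3334) = 0.7500
Ze-50: 75.00%, Ze-52: 25.00%.

75.00%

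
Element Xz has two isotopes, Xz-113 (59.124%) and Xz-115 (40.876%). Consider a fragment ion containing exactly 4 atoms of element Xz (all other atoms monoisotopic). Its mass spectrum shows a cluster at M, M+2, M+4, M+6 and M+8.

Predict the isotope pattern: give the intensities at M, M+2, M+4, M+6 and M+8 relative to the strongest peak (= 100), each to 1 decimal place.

34.9 : 96.4 : 100.0 : 46.1 : 8.0

The 4 Xz atoms are independent, so intensities follow the terms of (0.59124 + 0.40876)^4.
P(M) = 0.59124^4 = 0.122196
P(M+2) = 4 × 0.59124^3 × 0.40876^1 = 0.337925
P(M+4) = 6 × 0.59124^2 × 0.40876^2 = 0.350442
P(M+6) = 4 × 0.59124^1 × 0.40876^3 = 0.161521
P(M+8) = 0.40876^4 = 0.027917
The M+4 peak is largest (0.350442); scaling to 100 gives 34.9 : 96.4 : 100.0 : 46.1 : 8.0.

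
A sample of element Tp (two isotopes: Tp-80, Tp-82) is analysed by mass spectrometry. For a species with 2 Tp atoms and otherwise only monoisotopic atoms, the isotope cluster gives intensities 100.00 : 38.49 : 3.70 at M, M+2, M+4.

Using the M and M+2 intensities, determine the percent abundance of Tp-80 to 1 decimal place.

Write p for the Tp-80 fraction. I(M+2)/I(M) = [C(2,1)·p^1·(1−p)] / p^2 = 2·(1−p)/p = 38.49/100.00 = 0.3849
(1−p)/p = 0.3849/2 = 0.1925  ⇒  p = 1/(1 + 0.1925) = 0.8386
Tp-80: 83.9%, Tp-82: 16.1%.

83.9%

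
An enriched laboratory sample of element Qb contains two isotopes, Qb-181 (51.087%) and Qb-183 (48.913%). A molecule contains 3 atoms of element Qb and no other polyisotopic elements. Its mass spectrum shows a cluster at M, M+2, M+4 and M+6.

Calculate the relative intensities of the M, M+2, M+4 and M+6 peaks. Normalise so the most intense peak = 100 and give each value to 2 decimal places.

34.81 : 100.00 : 95.74 : 30.56

Each Qb atom is independently Qb-181 (p = 0.51087) or Qb-183 (q = 0.48913); the cluster is the binomial expansion (p + q)^3.
P(M) = 0.51087^3 = 0.133331
P(M+2) = 3 × 0.51087^2 × 0.48913^1 = 0.382971
P(M+4) = 3 × 0.51087^1 × 0.48913^2 = 0.366674
P(M+6) = 0.48913^3 = 0.117023
The M+2 peak is largest (0.382971); scaling to 100 gives 34.81 : 100.00 : 95.74 : 30.56.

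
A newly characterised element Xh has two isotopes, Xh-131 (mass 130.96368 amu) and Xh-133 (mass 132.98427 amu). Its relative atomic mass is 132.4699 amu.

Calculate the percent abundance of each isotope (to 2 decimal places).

Xh-131: 25.46%, Xh-133: 74.54%

Writing the weighted mean with unknown fraction x of Xh-131:
130.96368·x + 132.98427·(1 − x) = 132.4699
(130.96368 − 132.98427)·x = 132.4699 − 132.98427
x = -0.51437 / -2.02059 = 0.25456 → 25.46% Xh-131, 74.54% Xh-133.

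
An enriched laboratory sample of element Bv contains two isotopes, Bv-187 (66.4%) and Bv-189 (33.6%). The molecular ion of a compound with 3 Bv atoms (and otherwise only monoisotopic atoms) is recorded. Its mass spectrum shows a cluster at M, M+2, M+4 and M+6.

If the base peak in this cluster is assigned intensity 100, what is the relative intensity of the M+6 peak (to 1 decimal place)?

8.5

Binomial terms of (0.664 + 0.336)^3: M 0.2928, M+2 0.4444, M+4 0.2249, M+6 0.0379 → M+2 is the base peak.
P(M+2) = C(3,1) × 0.664^2 × 0.336^1 = 3 × 0.440896 × 0.3360 = 0.444423 (base)
P(M+6) = C(3,3) × 0.664^0 × 0.336^3 = 1 × 1.0000 × 0.03793306 = 0.037933
Relative intensity = 0.037933 / 0.444423 × 100 = 8.5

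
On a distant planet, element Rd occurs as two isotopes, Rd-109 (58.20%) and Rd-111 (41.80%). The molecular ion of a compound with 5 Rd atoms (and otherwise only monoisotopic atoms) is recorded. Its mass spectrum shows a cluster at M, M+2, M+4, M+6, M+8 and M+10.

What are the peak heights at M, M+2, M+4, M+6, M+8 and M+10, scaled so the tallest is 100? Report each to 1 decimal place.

Expanding (0.5820 + 0.4180)^5:
P(M) = 0.5820^5 = 0.066775
P(M+2) = 5 × 0.5820^4 × 0.4180^1 = 0.239794
P(M+4) = 10 × 0.5820^3 × 0.4180^2 = 0.344446
P(M+6) = 10 × 0.5820^2 × 0.4180^3 = 0.247386
P(M+8) = 5 × 0.5820^1 × 0.4180^4 = 0.088838
P(M+10) = 0.4180^5 = 0.012761
The M+4 peak is largest (0.344446); scaling to 100 gives 19.4 : 69.6 : 100.0 : 71.8 : 25.8 : 3.7.

19.4 : 69.6 : 100.0 : 71.8 : 25.8 : 3.7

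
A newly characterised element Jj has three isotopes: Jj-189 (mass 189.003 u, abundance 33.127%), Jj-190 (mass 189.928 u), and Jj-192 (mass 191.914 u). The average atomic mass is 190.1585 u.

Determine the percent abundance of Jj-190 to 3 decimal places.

39.838%

Let x and y be the fractions of Jj-190 and Jj-192. Then x + y = 1 − 0.33127 = 0.66873 and 189.928x + 191.914y = 190.1585 − 0.33127×189.003 = 127.54747619.
Substituting: 189.928x + 191.914(0.66873 − x) = 127.54747619
(189.928 − 191.914)x = -0.79117303  ⇒  x = 0.39838, y = 0.27035
Jj-190: 39.838%, Jj-192: 27.035%.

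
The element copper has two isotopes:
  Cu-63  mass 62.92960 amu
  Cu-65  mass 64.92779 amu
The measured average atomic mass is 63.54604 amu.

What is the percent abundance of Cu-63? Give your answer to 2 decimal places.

Let x be the fractional abundance of Cu-63; then Cu-65 has abundance 1 − x.
62.92960·x + 64.92779·(1 − x) = 63.54604
(62.92960 − 64.92779)·x = 63.54604 − 64.92779
x = -1.38175 / -1.99819 = 0.69150 → 69.15% Cu-63, 30.85% Cu-65.

69.15%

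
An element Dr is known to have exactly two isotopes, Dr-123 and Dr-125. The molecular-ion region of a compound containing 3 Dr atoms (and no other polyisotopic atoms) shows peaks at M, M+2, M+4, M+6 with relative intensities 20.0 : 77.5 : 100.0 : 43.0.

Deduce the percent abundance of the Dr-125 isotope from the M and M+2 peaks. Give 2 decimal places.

Let p = fractional abundance of Dr-123. I(M+2)/I(M) = [C(3,1)·p^2·(1−p)] / p^3 = 3·(1−p)/p = 77.5/20.0 = 3.8750
(1−p)/p = 3.8750/3 = 1.2917  ⇒  p = 1/(1 + 1.2917) = 0.4364
Dr-123: 43.64%, Dr-125: 56.36%.

56.36%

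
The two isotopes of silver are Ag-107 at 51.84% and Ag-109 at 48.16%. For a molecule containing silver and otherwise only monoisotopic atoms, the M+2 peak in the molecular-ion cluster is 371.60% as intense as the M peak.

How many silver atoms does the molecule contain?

For n independent Ag atoms, I(M+2)/I(M) = n · (abundance Ag-109) / (abundance Ag-107) = n · 0.4816/0.5184.
n = 3.7160 × 0.5184/0.4816 = 4.00 ≈ 4

4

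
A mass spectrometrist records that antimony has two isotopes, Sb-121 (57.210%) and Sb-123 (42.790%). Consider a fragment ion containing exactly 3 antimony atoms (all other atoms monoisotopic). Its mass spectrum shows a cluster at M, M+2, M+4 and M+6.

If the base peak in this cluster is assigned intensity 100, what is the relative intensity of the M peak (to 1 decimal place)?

Term probabilities: M 0.1872, M+2 0.4202, M+4 0.3143, M+6 0.0783. Base peak = M+2.
P(M+2) = C(3,1) × 0.57210^2 × 0.42790^1 = 3 × 0.32729841 × 0.4279 = 0.420153 (base)
P(M) = C(3,0) × 0.57210^3 × 0.42790^0 = 1 × 0.18724742 × 1.0000 = 0.187247
Relative intensity = 0.187247 / 0.420153 × 100 = 44.6

44.6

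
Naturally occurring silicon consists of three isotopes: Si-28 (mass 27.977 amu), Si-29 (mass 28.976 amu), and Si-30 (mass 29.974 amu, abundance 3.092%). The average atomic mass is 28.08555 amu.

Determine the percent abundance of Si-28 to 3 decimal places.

The remaining 96.908% is split between Si-28 (fraction x) and Si-29 (fraction 0.96908 − x).
Substituting: 27.977x + 28.976(0.96908 − x) = 27.15875392
(27.977 − 28.976)x = -0.92130816  ⇒  x = 0.92223, y = 0.04685
Si-28: 92.223%, Si-29: 4.685%.

92.223%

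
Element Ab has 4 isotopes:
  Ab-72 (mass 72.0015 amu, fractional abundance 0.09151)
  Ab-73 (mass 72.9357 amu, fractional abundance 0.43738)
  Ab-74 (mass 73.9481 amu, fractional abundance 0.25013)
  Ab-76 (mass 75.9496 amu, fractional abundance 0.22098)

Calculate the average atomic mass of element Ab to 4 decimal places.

73.7695 amu

The abundance-weighted mean is 0.09151 × 72.0015 + 0.43738 × 72.9357 + 0.25013 × 73.9481 + 0.22098 × 75.9496
= 6.58886 + 31.90062 + 18.49664 + 16.78334 = 73.76946 amu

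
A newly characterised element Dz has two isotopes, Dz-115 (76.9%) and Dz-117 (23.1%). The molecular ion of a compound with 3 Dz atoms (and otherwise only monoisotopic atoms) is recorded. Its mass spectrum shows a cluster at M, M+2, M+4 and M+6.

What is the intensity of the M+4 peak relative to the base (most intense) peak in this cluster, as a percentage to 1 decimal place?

27.1%

Binomial terms of (0.769 + 0.231)^3: M 0.4548, M+2 0.4098, M+4 0.1231, M+6 0.0123 → M is the base peak.
P(M) = C(3,0) × 0.769^3 × 0.231^0 = 1 × 0.45475661 × 1.0000 = 0.454757 (base)
P(M+4) = C(3,2) × 0.769^1 × 0.231^2 = 3 × 0.7690 × 0.053361 = 0.123104
Relative intensity = 0.123104 / 0.454757 × 100 = 27.1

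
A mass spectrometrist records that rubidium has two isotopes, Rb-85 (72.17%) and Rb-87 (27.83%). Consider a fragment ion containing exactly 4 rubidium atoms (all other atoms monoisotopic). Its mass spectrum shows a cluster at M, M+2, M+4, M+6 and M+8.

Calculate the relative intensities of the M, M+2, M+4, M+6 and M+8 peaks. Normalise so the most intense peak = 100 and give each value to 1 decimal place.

The 4 Rb atoms are independent, so intensities follow the terms of (0.7217 + 0.2783)^4.
P(M) = 0.7217^4 = 0.271286
P(M+2) = 4 × 0.7217^3 × 0.2783^1 = 0.418450
P(M+4) = 6 × 0.7217^2 × 0.2783^2 = 0.242042
P(M+6) = 4 × 0.7217^1 × 0.2783^3 = 0.062224
P(M+8) = 0.2783^4 = 0.005999
The M+2 peak is largest (0.418450); scaling to 100 gives 64.8 : 100.0 : 57.8 : 14.9 : 1.4.

64.8 : 100.0 : 57.8 : 14.9 : 1.4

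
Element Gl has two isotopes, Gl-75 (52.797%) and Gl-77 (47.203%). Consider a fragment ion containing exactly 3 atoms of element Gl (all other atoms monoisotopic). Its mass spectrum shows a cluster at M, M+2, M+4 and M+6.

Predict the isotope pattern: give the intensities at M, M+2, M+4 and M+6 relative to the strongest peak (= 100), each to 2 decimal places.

37.28 : 100.00 : 89.40 : 26.64

Each Gl atom is independently Gl-75 (p = 0.52797) or Gl-77 (q = 0.47203); the cluster is the binomial expansion (p + q)^3.
P(M) = 0.52797^3 = 0.147173
P(M+2) = 3 × 0.52797^2 × 0.47203^1 = 0.394738
P(M+4) = 3 × 0.52797^1 × 0.47203^2 = 0.352915
P(M+6) = 0.47203^3 = 0.105174
The M+2 peak is largest (0.394738); scaling to 100 gives 37.28 : 100.00 : 89.40 : 26.64.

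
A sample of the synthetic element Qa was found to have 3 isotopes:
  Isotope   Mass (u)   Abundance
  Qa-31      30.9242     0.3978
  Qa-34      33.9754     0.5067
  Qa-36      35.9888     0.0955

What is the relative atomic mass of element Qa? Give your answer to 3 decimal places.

32.954 u

The abundance-weighted mean is 0.3978 × 30.9242 + 0.5067 × 33.9754 + 0.0955 × 35.9888
= 12.30165 + 17.21534 + 3.43693 = 32.95392 u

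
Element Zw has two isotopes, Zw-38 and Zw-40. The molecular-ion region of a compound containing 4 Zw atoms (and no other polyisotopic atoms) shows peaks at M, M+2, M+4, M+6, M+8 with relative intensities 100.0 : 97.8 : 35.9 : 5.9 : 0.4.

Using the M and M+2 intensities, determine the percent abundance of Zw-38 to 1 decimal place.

80.4%

Let p = fractional abundance of Zw-38. I(M+2)/I(M) = [C(4,1)·p^3·(1−p)] / p^4 = 4·(1−p)/p = 97.8/100.0 = 0.9780
(1−p)/p = 0.9780/4 = 0.2445  ⇒  p = 1/(1 + 0.2445) = 0.8035
Zw-38: 80.4%, Zw-40: 19.6%.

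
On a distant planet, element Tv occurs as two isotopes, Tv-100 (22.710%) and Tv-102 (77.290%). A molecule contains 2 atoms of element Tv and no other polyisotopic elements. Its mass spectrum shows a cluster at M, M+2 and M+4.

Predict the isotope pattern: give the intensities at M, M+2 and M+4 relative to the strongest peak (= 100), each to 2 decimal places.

Each Tv atom is independently Tv-100 (p = 0.22710) or Tv-102 (q = 0.77290); the cluster is the binomial expansion (p + q)^2.
P(M) = 0.22710^2 = 0.051574
P(M+2) = 2 × 0.22710^1 × 0.77290^1 = 0.351051
P(M+4) = 0.77290^2 = 0.597374
The M+4 peak is largest (0.597374); scaling to 100 gives 8.63 : 58.77 : 100.00.

8.63 : 58.77 : 100.00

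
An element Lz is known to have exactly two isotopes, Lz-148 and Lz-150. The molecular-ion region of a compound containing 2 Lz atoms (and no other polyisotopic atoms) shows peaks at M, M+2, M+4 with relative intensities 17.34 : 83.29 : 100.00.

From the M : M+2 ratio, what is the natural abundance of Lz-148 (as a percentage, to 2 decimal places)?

29.40%

If p is the fraction of Lz that is Lz-148, then I(M+2)/I(M) = [C(2,1)·p^1·(1−p)] / p^2 = 2·(1−p)/p = 83.29/17.34 = 4.8033
(1−p)/p = 4.8033/2 = 2.4017  ⇒  p = 1/(1 + 2.4017) = 0.2940
Lz-148: 29.40%, Lz-150: 70.60%.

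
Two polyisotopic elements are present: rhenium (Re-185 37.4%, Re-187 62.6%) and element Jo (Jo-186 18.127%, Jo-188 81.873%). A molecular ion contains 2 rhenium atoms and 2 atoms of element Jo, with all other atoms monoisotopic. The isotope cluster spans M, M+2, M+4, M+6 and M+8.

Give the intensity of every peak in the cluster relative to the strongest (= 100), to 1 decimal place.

1.1 : 13.2 : 57.1 : 100.0 : 61.1

Rhenium pattern (n=2): 0.139876 : 0.468248 : 0.391876
Element Jo pattern (n=2): 0.03285881 : 0.29682237 : 0.67031881
Convolve the two distributions (both contribute in 2-u steps):
  M: 0.139876×0.03285881 = 0.004596
  M+2: 0.139876×0.29682237 + 0.468248×0.03285881 = 0.056904
  M+4: 0.139876×0.67031881 + 0.468248×0.29682237 + 0.391876×0.03285881 = 0.245625
  M+6: 0.468248×0.67031881 + 0.391876×0.29682237 = 0.430193
  M+8: 0.391876×0.67031881 = 0.262682
Scale to base peak (0.430193) = 100: 1.1 : 13.2 : 57.1 : 100.0 : 61.1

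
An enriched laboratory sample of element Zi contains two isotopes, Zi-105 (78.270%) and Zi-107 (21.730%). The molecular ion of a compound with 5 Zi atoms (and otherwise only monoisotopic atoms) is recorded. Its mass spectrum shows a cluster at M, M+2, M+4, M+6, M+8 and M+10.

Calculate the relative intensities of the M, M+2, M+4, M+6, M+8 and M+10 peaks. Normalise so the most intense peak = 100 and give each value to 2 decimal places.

72.04 : 100.00 : 55.53 : 15.42 : 2.14 : 0.12

The 5 Zi atoms are independent, so intensities follow the terms of (0.78270 + 0.21730)^5.
P(M) = 0.78270^5 = 0.293749
P(M+2) = 5 × 0.78270^4 × 0.21730^1 = 0.407766
P(M+4) = 10 × 0.78270^3 × 0.21730^2 = 0.226415
P(M+6) = 10 × 0.78270^2 × 0.21730^3 = 0.062859
P(M+8) = 5 × 0.78270^1 × 0.21730^4 = 0.008726
P(M+10) = 0.21730^5 = 0.000485
The M+2 peak is largest (0.407766); scaling to 100 gives 72.04 : 100.00 : 55.53 : 15.42 : 2.14 : 0.12.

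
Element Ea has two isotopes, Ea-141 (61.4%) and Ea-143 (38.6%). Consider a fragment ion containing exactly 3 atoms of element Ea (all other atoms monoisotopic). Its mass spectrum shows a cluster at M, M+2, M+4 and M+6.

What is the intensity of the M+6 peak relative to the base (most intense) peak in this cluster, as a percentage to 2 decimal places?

13.17%

Binomial terms of (0.614 + 0.386)^3: M 0.2315, M+2 0.4366, M+4 0.2745, M+6 0.0575 → M+2 is the base peak.
P(M+2) = C(3,1) × 0.614^2 × 0.386^1 = 3 × 0.376996 × 0.3860 = 0.436561 (base)
P(M+6) = C(3,3) × 0.614^0 × 0.386^3 = 1 × 1.0000 × 0.05751246 = 0.057512
Relative intensity = 0.057512 / 0.436561 × 100 = 13.17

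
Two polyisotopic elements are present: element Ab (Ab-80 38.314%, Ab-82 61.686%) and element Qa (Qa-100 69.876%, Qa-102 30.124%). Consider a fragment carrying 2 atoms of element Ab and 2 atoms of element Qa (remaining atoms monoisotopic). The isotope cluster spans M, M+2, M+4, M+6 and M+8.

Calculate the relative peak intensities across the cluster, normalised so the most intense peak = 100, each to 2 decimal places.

18.00 : 73.50 : 100.00 : 51.01 : 8.67

Element Ab pattern (n=2): 0.14679626 : 0.47268748 : 0.38051626
Element Qa pattern (n=2): 0.48826554 : 0.42098892 : 0.09074554
Convolve the two distributions (both contribute in 2-u steps):
  M: 0.14679626×0.48826554 = 0.071676
  M+2: 0.14679626×0.42098892 + 0.47268748×0.48826554 = 0.292597
  M+4: 0.14679626×0.09074554 + 0.47268748×0.42098892 + 0.38051626×0.48826554 = 0.398110
  M+6: 0.47268748×0.09074554 + 0.38051626×0.42098892 = 0.203087
  M+8: 0.38051626×0.09074554 = 0.034530
Scale to base peak (0.398110) = 100: 18.00 : 73.50 : 100.00 : 51.01 : 8.67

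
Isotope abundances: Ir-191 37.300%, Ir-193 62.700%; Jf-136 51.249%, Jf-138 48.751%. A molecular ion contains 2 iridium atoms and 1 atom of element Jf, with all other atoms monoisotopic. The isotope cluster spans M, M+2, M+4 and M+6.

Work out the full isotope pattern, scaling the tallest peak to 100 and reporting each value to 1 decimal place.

Iridium pattern (n=2): 0.139129 : 0.467742 : 0.393129
Element Jf pattern (n=1): 0.51249 : 0.48751
Convolve the two distributions (both contribute in 2-u steps):
  M: 0.139129×0.51249 = 0.071302
  M+2: 0.139129×0.48751 + 0.467742×0.51249 = 0.307540
  M+4: 0.467742×0.48751 + 0.393129×0.51249 = 0.429504
  M+6: 0.393129×0.48751 = 0.191654
Scale to base peak (0.429504) = 100: 16.6 : 71.6 : 100.0 : 44.6

16.6 : 71.6 : 100.0 : 44.6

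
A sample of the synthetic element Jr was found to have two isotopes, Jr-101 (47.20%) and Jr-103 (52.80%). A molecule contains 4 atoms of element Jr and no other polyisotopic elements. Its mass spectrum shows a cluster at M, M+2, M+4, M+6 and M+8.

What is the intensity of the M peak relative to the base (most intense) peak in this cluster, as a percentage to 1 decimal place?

Term probabilities: M 0.0496, M+2 0.2221, M+4 0.3727, M+6 0.2779, M+8 0.0777. Base peak = M+4.
P(M+4) = C(4,2) × 0.4720^2 × 0.5280^2 = 6 × 0.222784 × 0.278784 = 0.372652 (base)
P(M) = C(4,0) × 0.4720^4 × 0.5280^0 = 1 × 0.04963271 × 1.0000 = 0.049633
Relative intensity = 0.049633 / 0.372652 × 100 = 13.3

13.3%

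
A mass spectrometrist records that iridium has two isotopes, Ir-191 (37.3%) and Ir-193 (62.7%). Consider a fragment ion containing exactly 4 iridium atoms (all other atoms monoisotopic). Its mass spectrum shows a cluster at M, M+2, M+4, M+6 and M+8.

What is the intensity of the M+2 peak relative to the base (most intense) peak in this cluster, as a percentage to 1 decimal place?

(0.373 + 0.627)^4 gives M 0.0194, M+2 0.1302, M+4 0.3282, M+6 0.3678, M+8 0.1546; the largest is M+6.
P(M+6) = C(4,3) × 0.373^1 × 0.627^3 = 4 × 0.3730 × 0.24649188 = 0.367766 (base)
P(M+2) = C(4,1) × 0.373^3 × 0.627^1 = 4 × 0.05189512 × 0.6270 = 0.130153
Relative intensity = 0.130153 / 0.367766 × 100 = 35.4

35.4%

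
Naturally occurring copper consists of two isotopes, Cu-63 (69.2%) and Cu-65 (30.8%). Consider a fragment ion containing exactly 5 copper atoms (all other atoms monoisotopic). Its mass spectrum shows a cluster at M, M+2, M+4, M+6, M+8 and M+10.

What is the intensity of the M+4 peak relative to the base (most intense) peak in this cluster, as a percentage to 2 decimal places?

89.02%

(0.692 + 0.308)^5 gives M 0.1587, M+2 0.3531, M+4 0.3144, M+6 0.1399, M+8 0.0311, M+10 0.0028; the largest is M+2.
P(M+2) = C(5,1) × 0.692^4 × 0.308^1 = 5 × 0.22931073 × 0.3080 = 0.353139 (base)
P(M+4) = C(5,2) × 0.692^3 × 0.308^2 = 10 × 0.33137389 × 0.094864 = 0.314355
Relative intensity = 0.314355 / 0.353139 × 100 = 89.02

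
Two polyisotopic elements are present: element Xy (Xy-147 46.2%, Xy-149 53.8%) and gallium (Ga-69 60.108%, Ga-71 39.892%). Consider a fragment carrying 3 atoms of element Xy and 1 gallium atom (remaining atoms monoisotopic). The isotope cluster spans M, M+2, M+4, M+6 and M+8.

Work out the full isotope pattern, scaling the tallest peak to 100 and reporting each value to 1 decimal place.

Element Xy pattern (n=3): 0.09861113 : 0.34449862 : 0.40116938 : 0.15572087
Gallium pattern (n=1): 0.60108 : 0.39892
Convolve the two distributions (both contribute in 2-u steps):
  M: 0.09861113×0.60108 = 0.059273
  M+2: 0.09861113×0.39892 + 0.34449862×0.60108 = 0.246409
  M+4: 0.34449862×0.39892 + 0.40116938×0.60108 = 0.378562
  M+6: 0.40116938×0.39892 + 0.15572087×0.60108 = 0.253635
  M+8: 0.15572087×0.39892 = 0.062120
Scale to base peak (0.378562) = 100: 15.7 : 65.1 : 100.0 : 67.0 : 16.4

15.7 : 65.1 : 100.0 : 67.0 : 16.4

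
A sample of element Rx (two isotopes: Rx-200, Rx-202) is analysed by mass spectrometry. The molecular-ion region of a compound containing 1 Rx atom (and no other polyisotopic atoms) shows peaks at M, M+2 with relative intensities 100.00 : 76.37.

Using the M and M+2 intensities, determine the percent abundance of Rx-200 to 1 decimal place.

56.7%

Let p = fractional abundance of Rx-200. I(M+2)/I(M) = [C(1,1)·p^0·(1−p)] / p^1 = 1·(1−p)/p = 76.37/100.00 = 0.7637
(1−p)/p = 0.7637/1 = 0.7637  ⇒  p = 1/(1 + 0.7637) = 0.5670
Rx-200: 56.7%, Rx-202: 43.3%.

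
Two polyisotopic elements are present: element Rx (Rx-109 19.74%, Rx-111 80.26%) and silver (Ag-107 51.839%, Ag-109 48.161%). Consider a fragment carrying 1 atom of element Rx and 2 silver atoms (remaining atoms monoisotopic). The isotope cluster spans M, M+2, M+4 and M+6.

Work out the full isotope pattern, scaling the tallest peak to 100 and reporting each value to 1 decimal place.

Element Rx pattern (n=1): 0.1974 : 0.8026
Silver pattern (n=2): 0.26872819 : 0.49932362 : 0.23194819
Convolve the two distributions (both contribute in 2-u steps):
  M: 0.1974×0.26872819 = 0.053047
  M+2: 0.1974×0.49932362 + 0.8026×0.26872819 = 0.314248
  M+4: 0.1974×0.23194819 + 0.8026×0.49932362 = 0.446544
  M+6: 0.8026×0.23194819 = 0.186162
Scale to base peak (0.446544) = 100: 11.9 : 70.4 : 100.0 : 41.7

11.9 : 70.4 : 100.0 : 41.7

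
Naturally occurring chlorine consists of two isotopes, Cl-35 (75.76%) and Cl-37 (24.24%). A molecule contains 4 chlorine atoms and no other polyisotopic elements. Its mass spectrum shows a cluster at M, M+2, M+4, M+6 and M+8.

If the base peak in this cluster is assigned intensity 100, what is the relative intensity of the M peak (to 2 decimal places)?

78.14

Term probabilities: M 0.3294, M+2 0.4216, M+4 0.2023, M+6 0.0432, M+8 0.0035. Base peak = M+2.
P(M+2) = C(4,1) × 0.7576^3 × 0.2424^1 = 4 × 0.4348304 × 0.2424 = 0.421612 (base)
P(M) = C(4,0) × 0.7576^4 × 0.2424^0 = 1 × 0.32942751 × 1.0000 = 0.329428
Relative intensity = 0.329428 / 0.421612 × 100 = 78.14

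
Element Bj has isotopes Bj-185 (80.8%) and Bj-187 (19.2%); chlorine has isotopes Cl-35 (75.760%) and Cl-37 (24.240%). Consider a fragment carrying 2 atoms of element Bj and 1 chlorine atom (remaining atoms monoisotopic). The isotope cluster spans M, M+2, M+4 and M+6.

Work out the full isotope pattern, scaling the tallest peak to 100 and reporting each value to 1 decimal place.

Element Bj pattern (n=2): 0.652864 : 0.310272 : 0.036864
Chlorine pattern (n=1): 0.7576 : 0.2424
Convolve the two distributions (both contribute in 2-u steps):
  M: 0.652864×0.7576 = 0.494610
  M+2: 0.652864×0.2424 + 0.310272×0.7576 = 0.393316
  M+4: 0.310272×0.2424 + 0.036864×0.7576 = 0.103138
  M+6: 0.036864×0.2424 = 0.008936
Scale to base peak (0.494610) = 100: 100.0 : 79.5 : 20.9 : 1.8

100.0 : 79.5 : 20.9 : 1.8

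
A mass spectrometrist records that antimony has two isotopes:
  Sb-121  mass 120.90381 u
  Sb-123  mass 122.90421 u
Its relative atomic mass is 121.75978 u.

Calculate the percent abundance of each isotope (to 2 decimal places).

With x = fraction of Sb-121 (so Sb-123 is 1 − x):
120.90381·x + 122.90421·(1 − x) = 121.75978
(120.90381 − 122.90421)·x = 121.75978 − 122.90421
x = -1.14443 / -2.00040 = 0.57210 → 57.21% Sb-121, 42.79% Sb-123.

Sb-121: 57.21%, Sb-123: 42.79%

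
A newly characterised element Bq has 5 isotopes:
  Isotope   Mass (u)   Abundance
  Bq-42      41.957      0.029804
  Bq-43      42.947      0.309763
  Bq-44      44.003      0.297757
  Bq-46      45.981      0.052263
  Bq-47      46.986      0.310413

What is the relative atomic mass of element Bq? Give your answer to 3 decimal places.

Ar = Σ fᵢ·mᵢ = 0.029804 × 41.957 + 0.309763 × 42.947 + 0.297757 × 44.003 + 0.052263 × 45.981 + 0.310413 × 46.986
= 1.2505 + 13.3034 + 13.1022 + 2.4031 + 14.5851 = 44.6443 u

44.644 u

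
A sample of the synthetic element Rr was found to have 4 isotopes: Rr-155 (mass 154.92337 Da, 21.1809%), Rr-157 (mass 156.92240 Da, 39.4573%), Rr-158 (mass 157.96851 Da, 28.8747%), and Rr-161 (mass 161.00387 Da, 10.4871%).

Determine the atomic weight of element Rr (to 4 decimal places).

Weight each isotope mass by its fractional abundance: 0.211809 × 154.92337 + 0.394573 × 156.92240 + 0.288747 × 157.96851 + 0.104871 × 161.00387
= 32.814164 + 61.917342 + 45.612933 + 16.884637 = 157.229076 Da

157.2291 Da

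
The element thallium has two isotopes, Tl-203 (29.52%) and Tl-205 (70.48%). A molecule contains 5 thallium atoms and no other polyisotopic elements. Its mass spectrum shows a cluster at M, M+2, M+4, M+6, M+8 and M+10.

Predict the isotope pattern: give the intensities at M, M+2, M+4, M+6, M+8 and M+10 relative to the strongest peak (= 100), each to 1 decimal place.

The 5 Tl atoms are independent, so intensities follow the terms of (0.2952 + 0.7048)^5.
P(M) = 0.2952^5 = 0.002242
P(M+2) = 5 × 0.2952^4 × 0.7048^1 = 0.026761
P(M+4) = 10 × 0.2952^3 × 0.7048^2 = 0.127785
P(M+6) = 10 × 0.2952^2 × 0.7048^3 = 0.305092
P(M+8) = 5 × 0.2952^1 × 0.7048^4 = 0.364208
P(M+10) = 0.7048^5 = 0.173912
The M+8 peak is largest (0.364208); scaling to 100 gives 0.6 : 7.3 : 35.1 : 83.8 : 100.0 : 47.8.

0.6 : 7.3 : 35.1 : 83.8 : 100.0 : 47.8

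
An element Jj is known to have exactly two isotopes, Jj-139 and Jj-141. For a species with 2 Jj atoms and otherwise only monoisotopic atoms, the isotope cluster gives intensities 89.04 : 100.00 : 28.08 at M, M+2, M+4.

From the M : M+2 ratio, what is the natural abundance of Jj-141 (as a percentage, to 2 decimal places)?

35.96%

Let p = fractional abundance of Jj-139. I(M+2)/I(M) = [C(2,1)·p^1·(1−p)] / p^2 = 2·(1−p)/p = 100.00/89.04 = 1.1231
(1−p)/p = 1.1231/2 = 0.5615  ⇒  p = 1/(1 + 0.5615) = 0.6404
Jj-139: 64.04%, Jj-141: 35.96%.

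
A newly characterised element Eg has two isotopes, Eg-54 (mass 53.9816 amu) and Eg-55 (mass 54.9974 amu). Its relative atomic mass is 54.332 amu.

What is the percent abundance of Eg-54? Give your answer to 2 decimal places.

65.51%

With x = fraction of Eg-54 (so Eg-55 is 1 − x):
53.9816·x + 54.9974·(1 − x) = 54.332
(53.9816 − 54.9974)·x = 54.332 − 54.9974
x = -0.6654 / -1.0158 = 0.65505 → 65.51% Eg-54, 34.49% Eg-55.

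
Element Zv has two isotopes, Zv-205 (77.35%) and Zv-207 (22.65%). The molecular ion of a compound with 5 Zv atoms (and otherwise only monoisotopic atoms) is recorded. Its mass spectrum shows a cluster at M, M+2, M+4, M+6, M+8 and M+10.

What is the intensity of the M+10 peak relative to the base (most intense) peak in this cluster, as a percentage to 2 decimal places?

Term probabilities: M 0.2769, M+2 0.4054, M+4 0.2374, M+6 0.0695, M+8 0.0102, M+10 0.0006. Base peak = M+2.
P(M+2) = C(5,1) × 0.7735^4 × 0.2265^1 = 5 × 0.35796558 × 0.2265 = 0.405396 (base)
P(M+10) = C(5,5) × 0.7735^0 × 0.2265^5 = 1 × 1.0000 × 0.00059613 = 0.000596
Relative intensity = 0.000596 / 0.405396 × 100 = 0.15

0.15%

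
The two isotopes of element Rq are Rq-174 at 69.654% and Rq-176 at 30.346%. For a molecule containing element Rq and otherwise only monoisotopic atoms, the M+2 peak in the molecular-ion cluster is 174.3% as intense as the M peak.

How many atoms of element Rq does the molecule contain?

With n Rq atoms, P(M+2)/P(M) = C(n,1)·p^(n−1)q / p^n = n·q/p = n · 0.30346/0.69654.
n = 1.743 × 0.69654/0.30346 = 4.00 ≈ 4

4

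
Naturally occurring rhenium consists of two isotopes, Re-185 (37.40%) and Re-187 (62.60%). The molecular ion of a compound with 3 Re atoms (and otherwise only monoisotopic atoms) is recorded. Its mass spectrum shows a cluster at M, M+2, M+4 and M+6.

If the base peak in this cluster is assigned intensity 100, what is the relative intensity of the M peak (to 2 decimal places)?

Term probabilities: M 0.0523, M+2 0.2627, M+4 0.4397, M+6 0.2453. Base peak = M+4.
P(M+4) = C(3,2) × 0.3740^1 × 0.6260^2 = 3 × 0.3740 × 0.391876 = 0.439685 (base)
P(M) = C(3,0) × 0.3740^3 × 0.6260^0 = 1 × 0.05231362 × 1.0000 = 0.052314
Relative intensity = 0.052314 / 0.439685 × 100 = 11.90

11.90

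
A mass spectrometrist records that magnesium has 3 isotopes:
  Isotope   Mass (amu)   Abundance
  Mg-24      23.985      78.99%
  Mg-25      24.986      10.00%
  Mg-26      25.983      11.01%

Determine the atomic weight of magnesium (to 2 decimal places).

Weight each isotope mass by its fractional abundance: 0.7899 × 23.985 + 0.1000 × 24.986 + 0.1101 × 25.983
= 18.9458 + 2.4986 + 2.8607 = 24.3051 amu

24.31 amu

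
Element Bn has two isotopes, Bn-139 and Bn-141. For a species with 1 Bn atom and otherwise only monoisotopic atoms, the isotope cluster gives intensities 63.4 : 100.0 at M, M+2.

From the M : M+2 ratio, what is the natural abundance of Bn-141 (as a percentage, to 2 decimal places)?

61.20%

Write p for the Bn-139 fraction. I(M+2)/I(M) = [C(1,1)·p^0·(1−p)] / p^1 = 1·(1−p)/p = 100.0/63.4 = 1.5773
(1−p)/p = 1.5773/1 = 1.5773  ⇒  p = 1/(1 + 1.5773) = 0.3880
Bn-139: 38.80%, Bn-141: 61.20%.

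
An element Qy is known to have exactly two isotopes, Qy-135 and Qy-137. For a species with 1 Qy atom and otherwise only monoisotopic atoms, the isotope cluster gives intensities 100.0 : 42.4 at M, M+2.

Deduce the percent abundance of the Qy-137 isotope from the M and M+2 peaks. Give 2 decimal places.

Write p for the Qy-135 fraction. I(M+2)/I(M) = [C(1,1)·p^0·(1−p)] / p^1 = 1·(1−p)/p = 42.4/100.0 = 0.4240
(1−p)/p = 0.4240/1 = 0.4240  ⇒  p = 1/(1 + 0.4240) = 0.7022
Qy-135: 70.22%, Qy-137: 29.78%.

29.78%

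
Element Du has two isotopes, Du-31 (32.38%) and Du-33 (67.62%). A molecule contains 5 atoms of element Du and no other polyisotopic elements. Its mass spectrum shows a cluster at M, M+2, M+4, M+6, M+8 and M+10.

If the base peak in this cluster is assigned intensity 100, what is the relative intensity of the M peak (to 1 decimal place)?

1.1

Term probabilities: M 0.0036, M+2 0.0372, M+4 0.1552, M+6 0.3242, M+8 0.3385, M+10 0.1414. Base peak = M+8.
P(M+8) = C(5,4) × 0.3238^1 × 0.6762^4 = 5 × 0.3238 × 0.20907431 = 0.338491 (base)
P(M) = C(5,0) × 0.3238^5 × 0.6762^0 = 1 × 0.00355946 × 1.0000 = 0.003559
Relative intensity = 0.003559 / 0.338491 × 100 = 1.1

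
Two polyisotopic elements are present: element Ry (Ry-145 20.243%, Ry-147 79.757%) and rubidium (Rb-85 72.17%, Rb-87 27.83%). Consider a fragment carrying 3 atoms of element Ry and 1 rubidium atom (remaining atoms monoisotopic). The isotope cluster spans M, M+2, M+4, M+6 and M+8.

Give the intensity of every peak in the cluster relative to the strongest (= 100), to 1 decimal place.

Element Ry pattern (n=3): 0.00829516 : 0.09804824 : 0.38630804 : 0.50734856
Rubidium pattern (n=1): 0.7217 : 0.2783
Convolve the two distributions (both contribute in 2-u steps):
  M: 0.00829516×0.7217 = 0.005987
  M+2: 0.00829516×0.2783 + 0.09804824×0.7217 = 0.073070
  M+4: 0.09804824×0.2783 + 0.38630804×0.7217 = 0.306085
  M+6: 0.38630804×0.2783 + 0.50734856×0.7217 = 0.473663
  M+8: 0.50734856×0.2783 = 0.141195
Scale to base peak (0.473663) = 100: 1.3 : 15.4 : 64.6 : 100.0 : 29.8

1.3 : 15.4 : 64.6 : 100.0 : 29.8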